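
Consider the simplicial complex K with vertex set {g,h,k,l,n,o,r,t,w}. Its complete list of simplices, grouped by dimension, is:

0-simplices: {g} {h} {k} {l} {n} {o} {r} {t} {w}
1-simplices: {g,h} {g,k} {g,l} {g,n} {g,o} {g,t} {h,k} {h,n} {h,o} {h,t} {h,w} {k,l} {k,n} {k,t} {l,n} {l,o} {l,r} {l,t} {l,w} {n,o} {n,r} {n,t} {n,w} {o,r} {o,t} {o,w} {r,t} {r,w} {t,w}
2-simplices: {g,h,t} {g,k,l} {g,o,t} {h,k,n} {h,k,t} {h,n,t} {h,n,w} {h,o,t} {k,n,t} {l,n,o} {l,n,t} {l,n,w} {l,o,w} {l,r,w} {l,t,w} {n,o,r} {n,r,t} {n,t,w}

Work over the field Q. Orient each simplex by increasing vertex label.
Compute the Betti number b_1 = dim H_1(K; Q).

b_1=5

n_0=9 n_1=29 n_2=18  [Q]
∂1: piv[gh,gk,gl,gn,go,gt,hw,lr] rk=8  ker:hk,hn,ho,ht,kl,kn,kt,ln,lo,lt,lw,no,nr,nt,nw,or,ot,ow,rt,rw,tw
∂2: piv[ght,gkl,got,hkn,hkt,hnt,hnw,hot,lno,lnt,lnw,low,lrw,ltw,nor,nrt] rk=16  ker:knt,ntw
b_1=(29−8)−16=5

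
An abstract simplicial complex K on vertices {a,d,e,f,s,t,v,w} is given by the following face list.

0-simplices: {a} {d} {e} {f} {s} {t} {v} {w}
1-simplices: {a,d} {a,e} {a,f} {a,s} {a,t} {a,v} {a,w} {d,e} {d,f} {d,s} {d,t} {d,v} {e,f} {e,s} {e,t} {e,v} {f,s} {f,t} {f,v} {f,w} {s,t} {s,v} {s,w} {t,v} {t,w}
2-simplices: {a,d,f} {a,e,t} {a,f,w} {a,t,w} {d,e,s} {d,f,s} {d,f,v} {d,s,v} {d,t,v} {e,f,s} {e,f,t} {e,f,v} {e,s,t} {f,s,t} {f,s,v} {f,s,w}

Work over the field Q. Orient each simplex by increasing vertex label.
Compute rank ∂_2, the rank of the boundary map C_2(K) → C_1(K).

n_0=8 n_1=25 n_2=16  [Q]
∂1: piv[ad,ae,af,as,at,av,aw] rk=7  ker:de,df,ds,dt,dv,ef,es,et,ev,fs,ft,fv,fw,st,sv,sw,tv,tw
∂2: piv[adf,aet,afw,atw,des,dfs,dfv,dsv,dtv,efs,eft,efv,est,fsw] rk=14  ker:fst,fsv
rk∂_2=14

rank∂_2=14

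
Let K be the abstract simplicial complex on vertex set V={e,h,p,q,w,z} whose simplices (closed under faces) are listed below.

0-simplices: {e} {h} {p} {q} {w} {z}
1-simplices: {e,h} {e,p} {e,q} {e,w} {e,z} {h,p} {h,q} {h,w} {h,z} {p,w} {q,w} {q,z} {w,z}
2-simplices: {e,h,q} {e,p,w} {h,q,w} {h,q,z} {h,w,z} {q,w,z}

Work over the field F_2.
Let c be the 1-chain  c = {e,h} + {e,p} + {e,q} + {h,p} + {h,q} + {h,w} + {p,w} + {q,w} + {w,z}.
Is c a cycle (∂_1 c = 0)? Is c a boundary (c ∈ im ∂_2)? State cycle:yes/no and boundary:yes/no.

cycle:no boundary:no

n_0=6 n_1=13 n_2=6  [Z2]
∂1: piv[eh,ep,eq,ew,ez] rk=5  ker:hp,hq,hw,hz,pw,qw,qz,wz
∂2: piv[ehq,epw,hqw,hqz,hwz] rk=5  ker:qwz
∂1c = {e} + {p} + {q} + {z}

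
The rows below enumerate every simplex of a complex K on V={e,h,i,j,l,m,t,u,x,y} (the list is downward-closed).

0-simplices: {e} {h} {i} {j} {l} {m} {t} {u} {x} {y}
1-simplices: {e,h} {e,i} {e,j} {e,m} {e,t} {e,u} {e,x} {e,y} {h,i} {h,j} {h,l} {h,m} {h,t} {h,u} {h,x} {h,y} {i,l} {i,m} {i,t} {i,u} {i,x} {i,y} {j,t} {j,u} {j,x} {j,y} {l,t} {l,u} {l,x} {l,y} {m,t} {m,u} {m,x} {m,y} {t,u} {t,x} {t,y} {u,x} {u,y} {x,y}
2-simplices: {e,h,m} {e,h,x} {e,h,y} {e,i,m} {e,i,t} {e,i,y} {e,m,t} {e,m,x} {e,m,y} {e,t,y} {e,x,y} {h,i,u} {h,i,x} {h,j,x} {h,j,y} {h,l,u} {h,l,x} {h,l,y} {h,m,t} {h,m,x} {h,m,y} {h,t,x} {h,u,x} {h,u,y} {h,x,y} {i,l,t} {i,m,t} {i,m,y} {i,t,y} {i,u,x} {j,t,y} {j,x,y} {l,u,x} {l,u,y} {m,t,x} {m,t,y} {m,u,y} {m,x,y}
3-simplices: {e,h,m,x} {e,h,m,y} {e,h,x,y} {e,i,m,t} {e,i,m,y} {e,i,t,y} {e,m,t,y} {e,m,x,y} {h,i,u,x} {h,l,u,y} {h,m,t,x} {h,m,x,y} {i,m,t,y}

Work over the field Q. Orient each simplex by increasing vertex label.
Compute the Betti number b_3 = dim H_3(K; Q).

b_3=2

n_0=10 n_1=40 n_2=38 n_3=13  [Q]
∂1: piv[eh,ei,ej,em,et,eu,ex,ey,hl] rk=9  ker:hi,hj,hm,ht,hu,hx,hy,il,im,it,iu,ix,iy,jt,ju,jx,jy,lt,lu,lx,ly,mt,mu,mx,my,tu,tx,ty,ux,uy,xy
∂2: piv[ehm,ehx,ehy,eim,eit,eiy,emt,emx,emy,ety,exy,hiu,hix,hjx,hjy,hlu,hlx,hly,hmt,htx,hux,huy,ilt,jty,muy] rk=25  ker:hmx,hmy,hxy,imt,imy,ity,iux,jxy,lux,luy,mtx,mty,mxy
∂3: piv[ehmx,ehmy,ehxy,eimt,eimy,eity,emty,emxy,hiux,hluy,hmtx] rk=11  ker:hmxy,imty
b_3=(13−11)−0=2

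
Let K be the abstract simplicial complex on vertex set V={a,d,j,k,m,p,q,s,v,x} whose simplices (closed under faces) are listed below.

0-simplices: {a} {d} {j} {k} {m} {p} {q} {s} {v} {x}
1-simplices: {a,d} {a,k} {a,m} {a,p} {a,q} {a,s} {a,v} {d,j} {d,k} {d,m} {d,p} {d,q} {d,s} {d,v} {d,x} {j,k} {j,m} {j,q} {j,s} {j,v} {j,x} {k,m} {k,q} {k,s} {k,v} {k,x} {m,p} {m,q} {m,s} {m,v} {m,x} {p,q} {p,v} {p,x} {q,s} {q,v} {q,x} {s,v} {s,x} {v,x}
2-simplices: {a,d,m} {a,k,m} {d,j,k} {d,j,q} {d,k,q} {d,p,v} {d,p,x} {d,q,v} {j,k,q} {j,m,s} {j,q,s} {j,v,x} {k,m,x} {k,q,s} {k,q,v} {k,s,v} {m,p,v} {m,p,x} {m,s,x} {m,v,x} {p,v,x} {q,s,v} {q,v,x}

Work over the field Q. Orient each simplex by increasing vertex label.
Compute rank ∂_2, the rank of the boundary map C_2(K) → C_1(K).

rank∂_2=20

n_0=10 n_1=40 n_2=23  [Q]
∂1: piv[ad,ak,am,ap,aq,as,av,dj,dx] rk=9  ker:dk,dm,dp,dq,ds,dv,jk,jm,jq,js,jv,jx,km,kq,ks,kv,kx,mp,mq,ms,mv,mx,pq,pv,px,qs,qv,qx,sv,sx,vx
∂2: piv[adm,akm,djk,djq,dkq,dpv,dpx,dqv,jms,jqs,jvx,kmx,kqs,kqv,ksv,mpv,mpx,msx,mvx,qvx] rk=20  ker:jkq,pvx,qsv
rk∂_2=20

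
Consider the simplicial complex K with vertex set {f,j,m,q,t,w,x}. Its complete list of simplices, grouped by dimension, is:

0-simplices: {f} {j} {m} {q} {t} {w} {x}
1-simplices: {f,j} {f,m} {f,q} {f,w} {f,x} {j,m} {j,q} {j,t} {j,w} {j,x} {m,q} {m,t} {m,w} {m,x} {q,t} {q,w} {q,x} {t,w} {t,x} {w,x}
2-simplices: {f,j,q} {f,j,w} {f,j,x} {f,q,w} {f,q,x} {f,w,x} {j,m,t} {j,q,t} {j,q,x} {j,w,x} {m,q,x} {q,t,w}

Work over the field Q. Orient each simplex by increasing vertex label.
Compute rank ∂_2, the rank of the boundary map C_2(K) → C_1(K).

rank∂_2=10

n_0=7 n_1=20 n_2=12  [Q]
∂1: piv[fj,fm,fq,fw,fx,jt] rk=6  ker:jm,jq,jw,jx,mq,mt,mw,mx,qt,qw,qx,tw,tx,wx
∂2: piv[fjq,fjw,fjx,fqw,fqx,fwx,jmt,jqt,mqx,qtw] rk=10  ker:jqx,jwx
rk∂_2=10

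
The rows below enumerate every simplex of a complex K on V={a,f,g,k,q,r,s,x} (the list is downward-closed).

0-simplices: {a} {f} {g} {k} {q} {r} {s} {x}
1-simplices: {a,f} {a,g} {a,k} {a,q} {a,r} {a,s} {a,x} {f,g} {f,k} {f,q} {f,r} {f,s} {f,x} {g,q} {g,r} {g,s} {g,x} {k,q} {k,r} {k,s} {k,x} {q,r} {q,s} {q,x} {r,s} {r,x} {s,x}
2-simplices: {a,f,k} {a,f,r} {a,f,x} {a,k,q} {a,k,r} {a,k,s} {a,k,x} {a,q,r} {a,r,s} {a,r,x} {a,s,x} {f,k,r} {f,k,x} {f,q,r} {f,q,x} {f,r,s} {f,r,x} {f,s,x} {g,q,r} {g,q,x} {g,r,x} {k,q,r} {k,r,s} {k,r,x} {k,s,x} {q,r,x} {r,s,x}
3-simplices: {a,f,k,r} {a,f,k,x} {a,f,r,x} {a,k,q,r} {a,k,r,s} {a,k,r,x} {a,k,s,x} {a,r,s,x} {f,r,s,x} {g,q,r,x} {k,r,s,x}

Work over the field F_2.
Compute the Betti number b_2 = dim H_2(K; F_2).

n_0=8 n_1=27 n_2=27 n_3=11  [Z2]
∂1: piv[af,ag,ak,aq,ar,as,ax] rk=7  ker:fg,fk,fq,fr,fs,fx,gq,gr,gs,gx,kq,kr,ks,kx,qr,qs,qx,rs,rx,sx
∂2: piv[afk,afr,afx,akq,akr,aks,akx,aqr,ars,arx,asx,fqr,fqx,frs,gqr,gqx] rk=16  ker:fkr,fkx,frx,fsx,grx,kqr,krs,krx,ksx,qrx,rsx
∂3: piv[afkr,afkx,afrx,akqr,akrs,akrx,aksx,arsx,frsx,gqrx] rk=10  ker:krsx
b_2=(27−16)−10=1

b_2=1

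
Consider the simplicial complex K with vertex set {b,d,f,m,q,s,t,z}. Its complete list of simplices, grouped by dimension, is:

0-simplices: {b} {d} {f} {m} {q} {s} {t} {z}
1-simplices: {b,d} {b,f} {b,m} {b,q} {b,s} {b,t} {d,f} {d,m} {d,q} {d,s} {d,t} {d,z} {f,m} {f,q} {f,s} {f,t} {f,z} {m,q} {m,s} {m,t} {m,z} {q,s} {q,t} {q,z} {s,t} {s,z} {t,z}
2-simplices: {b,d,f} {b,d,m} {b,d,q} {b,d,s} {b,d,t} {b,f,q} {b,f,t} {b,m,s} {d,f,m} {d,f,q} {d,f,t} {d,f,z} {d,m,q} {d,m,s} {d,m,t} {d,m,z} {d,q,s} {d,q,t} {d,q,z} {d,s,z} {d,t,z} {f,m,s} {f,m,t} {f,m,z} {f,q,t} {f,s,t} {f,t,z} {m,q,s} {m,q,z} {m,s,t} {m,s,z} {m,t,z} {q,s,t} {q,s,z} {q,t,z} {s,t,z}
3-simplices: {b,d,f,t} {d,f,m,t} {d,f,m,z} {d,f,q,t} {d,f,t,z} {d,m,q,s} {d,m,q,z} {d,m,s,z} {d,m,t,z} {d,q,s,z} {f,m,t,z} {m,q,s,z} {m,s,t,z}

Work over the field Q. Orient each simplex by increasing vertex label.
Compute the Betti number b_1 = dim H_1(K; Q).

n_0=8 n_1=27 n_2=36 n_3=13  [Q]
∂1: piv[bd,bf,bm,bq,bs,bt,dz] rk=7  ker:df,dm,dq,ds,dt,fm,fq,fs,ft,fz,mq,ms,mt,mz,qs,qt,qz,st,sz,tz
∂2: piv[bdf,bdm,bdq,bds,bdt,bfq,bft,bms,dfm,dfz,dmq,dmt,dmz,dqs,dqt,dqz,dsz,dtz,fms,fst] rk=20  ker:dfq,dft,dms,fmt,fmz,fqt,ftz,mqs,mqz,mst,msz,mtz,qst,qsz,qtz,stz
∂3: piv[bdft,dfmt,dfmz,dfqt,dftz,dmqs,dmqz,dmsz,dmtz,dqsz,mstz] rk=11  ker:fmtz,mqsz
b_1=(27−7)−20=0

b_1=0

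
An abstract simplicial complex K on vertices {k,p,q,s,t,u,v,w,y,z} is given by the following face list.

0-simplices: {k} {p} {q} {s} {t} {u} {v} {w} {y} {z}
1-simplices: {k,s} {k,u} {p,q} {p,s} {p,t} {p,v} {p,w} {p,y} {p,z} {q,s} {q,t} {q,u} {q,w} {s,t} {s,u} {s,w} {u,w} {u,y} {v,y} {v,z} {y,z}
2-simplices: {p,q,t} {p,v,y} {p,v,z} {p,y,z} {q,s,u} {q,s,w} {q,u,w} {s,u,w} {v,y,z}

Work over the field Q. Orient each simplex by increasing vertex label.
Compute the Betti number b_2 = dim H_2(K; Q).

n_0=10 n_1=21 n_2=9  [Q]
∂1: piv[ks,ku,pq,ps,pt,pv,pw,py,pz] rk=9  ker:qs,qt,qu,qw,st,su,sw,uw,uy,vy,vz,yz
∂2: piv[pqt,pvy,pvz,pyz,qsu,qsw,quw] rk=7  ker:suw,vyz
b_2=(9−7)−0=2

b_2=2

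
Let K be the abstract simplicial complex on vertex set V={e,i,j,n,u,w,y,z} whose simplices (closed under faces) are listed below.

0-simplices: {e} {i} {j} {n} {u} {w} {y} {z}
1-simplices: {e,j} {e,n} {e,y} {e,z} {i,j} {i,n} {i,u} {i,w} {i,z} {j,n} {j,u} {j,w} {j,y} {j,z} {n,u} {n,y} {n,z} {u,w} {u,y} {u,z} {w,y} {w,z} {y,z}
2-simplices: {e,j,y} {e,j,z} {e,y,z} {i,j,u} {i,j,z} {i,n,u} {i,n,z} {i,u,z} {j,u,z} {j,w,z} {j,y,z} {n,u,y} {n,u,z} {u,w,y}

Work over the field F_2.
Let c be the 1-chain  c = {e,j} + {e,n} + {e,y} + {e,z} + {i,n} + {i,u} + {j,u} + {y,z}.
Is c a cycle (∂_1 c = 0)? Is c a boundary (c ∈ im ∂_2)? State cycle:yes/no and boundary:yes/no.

cycle:yes boundary:no

n_0=8 n_1=23 n_2=14  [Z2]
∂1: piv[ej,en,ey,ez,ij,iu,iw] rk=7  ker:in,iz,jn,ju,jw,jy,jz,nu,ny,nz,uw,uy,uz,wy,wz,yz
∂2: piv[ejy,ejz,eyz,iju,ijz,inu,inz,iuz,jwz,nuy,uwy] rk=11  ker:juz,jyz,nuz
∂1c = 0
c vs im∂2: residual ≠ 0 ⇒ not boundary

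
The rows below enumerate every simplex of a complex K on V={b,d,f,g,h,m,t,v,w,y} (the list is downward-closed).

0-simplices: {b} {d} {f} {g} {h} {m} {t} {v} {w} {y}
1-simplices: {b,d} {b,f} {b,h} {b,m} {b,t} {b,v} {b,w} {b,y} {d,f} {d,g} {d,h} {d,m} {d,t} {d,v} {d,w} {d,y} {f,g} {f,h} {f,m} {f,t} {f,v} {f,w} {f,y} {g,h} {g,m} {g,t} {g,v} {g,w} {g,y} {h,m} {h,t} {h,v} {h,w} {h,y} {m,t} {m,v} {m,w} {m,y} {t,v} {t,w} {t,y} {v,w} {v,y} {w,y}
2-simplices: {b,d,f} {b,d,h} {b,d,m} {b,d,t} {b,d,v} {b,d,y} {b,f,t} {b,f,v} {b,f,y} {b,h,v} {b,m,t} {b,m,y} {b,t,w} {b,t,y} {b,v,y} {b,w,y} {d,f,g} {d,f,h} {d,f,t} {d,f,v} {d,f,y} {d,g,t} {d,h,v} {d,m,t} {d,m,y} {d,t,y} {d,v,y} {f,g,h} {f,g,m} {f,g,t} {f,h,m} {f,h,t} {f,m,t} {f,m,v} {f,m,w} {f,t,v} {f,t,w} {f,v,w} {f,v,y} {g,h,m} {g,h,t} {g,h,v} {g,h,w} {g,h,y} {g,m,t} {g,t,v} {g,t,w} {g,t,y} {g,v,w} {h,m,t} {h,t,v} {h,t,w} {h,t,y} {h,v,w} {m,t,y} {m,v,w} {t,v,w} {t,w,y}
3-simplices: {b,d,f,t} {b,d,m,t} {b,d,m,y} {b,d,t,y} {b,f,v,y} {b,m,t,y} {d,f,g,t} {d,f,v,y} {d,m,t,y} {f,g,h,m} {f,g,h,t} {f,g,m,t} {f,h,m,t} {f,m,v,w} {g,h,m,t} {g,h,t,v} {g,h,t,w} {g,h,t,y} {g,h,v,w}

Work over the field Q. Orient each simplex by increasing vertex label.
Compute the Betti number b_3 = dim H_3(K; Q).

n_0=10 n_1=44 n_2=58 n_3=19  [Q]
∂1: piv[bd,bf,bh,bm,bt,bv,bw,by,dg] rk=9  ker:df,dh,dm,dt,dv,dw,dy,fg,fh,fm,ft,fv,fw,fy,gh,gm,gt,gv,gw,gy,hm,ht,hv,hw,hy,mt,mv,mw,my,tv,tw,ty,vw,vy,wy
∂2: piv[bdf,bdh,bdm,bdt,bdv,bdy,bft,bfv,bfy,bhv,bmt,bmy,btw,bty,bvy,bwy,dfg,dfh,dgt,fgh,fgm,fhm,fht,fmt,fmv,fmw,ftv,ftw,fvw,ghv,ghw,ghy,gtw,gty] rk=34  ker:dft,dfv,dfy,dhv,dmt,dmy,dty,dvy,fgt,fvy,ghm,ght,gmt,gtv,gvw,hmt,htv,htw,hty,hvw,mty,mvw,tvw,twy
∂3: piv[bdft,bdmt,bdmy,bdty,bfvy,bmty,dfgt,dfvy,fghm,fght,fgmt,fhmt,fmvw,ghtv,ghtw,ghty,ghvw] rk=17  ker:dmty,ghmt
b_3=(19−17)−0=2

b_3=2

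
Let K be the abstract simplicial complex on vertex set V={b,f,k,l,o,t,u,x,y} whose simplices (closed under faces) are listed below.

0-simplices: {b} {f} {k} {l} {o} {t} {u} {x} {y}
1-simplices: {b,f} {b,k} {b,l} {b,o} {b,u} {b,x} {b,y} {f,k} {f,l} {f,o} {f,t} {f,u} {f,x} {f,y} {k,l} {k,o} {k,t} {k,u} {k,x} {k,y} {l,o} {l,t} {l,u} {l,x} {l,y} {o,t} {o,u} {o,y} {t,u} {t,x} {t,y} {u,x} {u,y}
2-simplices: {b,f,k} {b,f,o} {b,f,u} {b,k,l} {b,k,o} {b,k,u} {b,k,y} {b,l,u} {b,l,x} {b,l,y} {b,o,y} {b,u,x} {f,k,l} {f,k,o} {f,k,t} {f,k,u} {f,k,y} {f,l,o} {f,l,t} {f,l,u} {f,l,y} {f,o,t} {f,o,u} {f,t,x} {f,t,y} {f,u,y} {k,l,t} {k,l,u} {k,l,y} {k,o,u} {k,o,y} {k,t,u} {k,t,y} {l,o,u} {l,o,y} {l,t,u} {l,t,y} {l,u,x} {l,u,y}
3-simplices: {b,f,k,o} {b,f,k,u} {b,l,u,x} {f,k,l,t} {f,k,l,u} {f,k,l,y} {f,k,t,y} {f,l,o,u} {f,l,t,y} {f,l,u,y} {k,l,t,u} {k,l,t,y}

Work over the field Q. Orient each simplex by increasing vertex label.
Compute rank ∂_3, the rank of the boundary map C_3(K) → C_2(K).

n_0=9 n_1=33 n_2=39 n_3=12  [Q]
∂1: piv[bf,bk,bl,bo,bu,bx,by,ft] rk=8  ker:fk,fl,fo,fu,fx,fy,kl,ko,kt,ku,kx,ky,lo,lt,lu,lx,ly,ot,ou,oy,tu,tx,ty,ux,uy
∂2: piv[bfk,bfo,bfu,bkl,bko,bku,bky,blu,blx,bly,boy,bux,fkl,fkt,fky,flo,flt,fot,fou,ftx,fty,fuy,ktu] rk=23  ker:fko,fku,flu,fly,klt,klu,kly,kou,koy,kty,lou,loy,ltu,lty,lux,luy
∂3: piv[bfko,bfku,blux,fklt,fklu,fkly,fkty,flou,flty,fluy,kltu] rk=11  ker:klty
rk∂_3=11

rank∂_3=11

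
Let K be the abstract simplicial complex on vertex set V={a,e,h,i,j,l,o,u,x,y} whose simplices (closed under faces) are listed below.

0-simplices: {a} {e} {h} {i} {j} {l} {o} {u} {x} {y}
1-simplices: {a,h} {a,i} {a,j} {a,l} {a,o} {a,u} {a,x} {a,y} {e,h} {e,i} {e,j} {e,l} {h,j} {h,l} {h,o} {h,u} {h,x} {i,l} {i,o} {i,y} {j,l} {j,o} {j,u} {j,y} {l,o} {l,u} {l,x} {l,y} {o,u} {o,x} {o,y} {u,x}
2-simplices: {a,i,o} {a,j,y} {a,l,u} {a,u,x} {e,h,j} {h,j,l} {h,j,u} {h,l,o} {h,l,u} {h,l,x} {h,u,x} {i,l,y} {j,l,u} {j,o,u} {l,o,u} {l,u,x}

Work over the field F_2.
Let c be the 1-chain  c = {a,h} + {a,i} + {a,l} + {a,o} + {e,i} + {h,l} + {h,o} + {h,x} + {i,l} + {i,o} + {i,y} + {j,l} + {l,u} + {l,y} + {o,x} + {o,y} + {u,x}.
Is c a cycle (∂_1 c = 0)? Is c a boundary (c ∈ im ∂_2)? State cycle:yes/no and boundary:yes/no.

n_0=10 n_1=32 n_2=16  [Z2]
∂1: piv[ah,ai,aj,al,ao,au,ax,ay,eh] rk=9  ker:ei,ej,el,hj,hl,ho,hu,hx,il,io,iy,jl,jo,ju,jy,lo,lu,lx,ly,ou,ox,oy,ux
∂2: piv[aio,ajy,alu,aux,ehj,hjl,hju,hlo,hlu,hlx,hux,ily,jou,lou] rk=14  ker:jlu,lux
∂1c = {e} + {i} + {j} + {o} + {x} + {y}

cycle:no boundary:no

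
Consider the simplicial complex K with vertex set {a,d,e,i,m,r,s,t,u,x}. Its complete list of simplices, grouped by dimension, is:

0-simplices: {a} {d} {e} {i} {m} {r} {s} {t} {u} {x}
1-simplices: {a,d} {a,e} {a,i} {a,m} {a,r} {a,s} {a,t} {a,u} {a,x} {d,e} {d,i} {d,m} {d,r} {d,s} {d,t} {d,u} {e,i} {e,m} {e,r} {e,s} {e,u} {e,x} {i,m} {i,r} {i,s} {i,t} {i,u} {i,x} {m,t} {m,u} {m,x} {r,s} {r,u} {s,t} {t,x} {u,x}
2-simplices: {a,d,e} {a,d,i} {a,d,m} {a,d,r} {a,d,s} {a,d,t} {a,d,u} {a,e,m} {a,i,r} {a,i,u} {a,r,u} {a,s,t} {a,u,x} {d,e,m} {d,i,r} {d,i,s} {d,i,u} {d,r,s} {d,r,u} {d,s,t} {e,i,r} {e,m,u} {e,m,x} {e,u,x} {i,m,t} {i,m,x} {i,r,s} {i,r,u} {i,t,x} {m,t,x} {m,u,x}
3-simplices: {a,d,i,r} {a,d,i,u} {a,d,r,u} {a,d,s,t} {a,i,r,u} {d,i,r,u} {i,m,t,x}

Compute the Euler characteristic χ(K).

χ(K)=-2

n_0=10 n_1=36 n_2=31 n_3=7
χ=+10−36+31−7=-2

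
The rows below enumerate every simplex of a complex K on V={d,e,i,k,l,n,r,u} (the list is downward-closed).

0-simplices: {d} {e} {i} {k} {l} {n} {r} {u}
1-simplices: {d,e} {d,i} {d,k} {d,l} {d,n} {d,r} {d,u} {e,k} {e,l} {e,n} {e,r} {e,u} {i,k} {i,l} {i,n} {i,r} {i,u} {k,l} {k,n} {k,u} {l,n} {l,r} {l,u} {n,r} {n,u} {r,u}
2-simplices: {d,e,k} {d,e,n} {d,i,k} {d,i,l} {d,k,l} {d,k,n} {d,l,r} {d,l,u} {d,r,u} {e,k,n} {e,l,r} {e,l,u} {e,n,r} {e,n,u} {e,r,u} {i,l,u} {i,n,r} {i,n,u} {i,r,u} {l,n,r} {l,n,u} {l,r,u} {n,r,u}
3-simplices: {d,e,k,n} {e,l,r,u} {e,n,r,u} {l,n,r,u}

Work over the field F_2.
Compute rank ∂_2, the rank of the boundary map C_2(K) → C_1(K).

rank∂_2=17

n_0=8 n_1=26 n_2=23 n_3=4  [Z2]
∂1: piv[de,di,dk,dl,dn,dr,du] rk=7  ker:ek,el,en,er,eu,ik,il,in,ir,iu,kl,kn,ku,ln,lr,lu,nr,nu,ru
∂2: piv[dek,den,dik,dil,dkl,dkn,dlr,dlu,dru,elr,elu,enr,enu,ilu,inr,inu,lnr] rk=17  ker:ekn,eru,iru,lnu,lru,nru
∂3: piv[dekn,elru,enru,lnru] rk=4
rk∂_2=17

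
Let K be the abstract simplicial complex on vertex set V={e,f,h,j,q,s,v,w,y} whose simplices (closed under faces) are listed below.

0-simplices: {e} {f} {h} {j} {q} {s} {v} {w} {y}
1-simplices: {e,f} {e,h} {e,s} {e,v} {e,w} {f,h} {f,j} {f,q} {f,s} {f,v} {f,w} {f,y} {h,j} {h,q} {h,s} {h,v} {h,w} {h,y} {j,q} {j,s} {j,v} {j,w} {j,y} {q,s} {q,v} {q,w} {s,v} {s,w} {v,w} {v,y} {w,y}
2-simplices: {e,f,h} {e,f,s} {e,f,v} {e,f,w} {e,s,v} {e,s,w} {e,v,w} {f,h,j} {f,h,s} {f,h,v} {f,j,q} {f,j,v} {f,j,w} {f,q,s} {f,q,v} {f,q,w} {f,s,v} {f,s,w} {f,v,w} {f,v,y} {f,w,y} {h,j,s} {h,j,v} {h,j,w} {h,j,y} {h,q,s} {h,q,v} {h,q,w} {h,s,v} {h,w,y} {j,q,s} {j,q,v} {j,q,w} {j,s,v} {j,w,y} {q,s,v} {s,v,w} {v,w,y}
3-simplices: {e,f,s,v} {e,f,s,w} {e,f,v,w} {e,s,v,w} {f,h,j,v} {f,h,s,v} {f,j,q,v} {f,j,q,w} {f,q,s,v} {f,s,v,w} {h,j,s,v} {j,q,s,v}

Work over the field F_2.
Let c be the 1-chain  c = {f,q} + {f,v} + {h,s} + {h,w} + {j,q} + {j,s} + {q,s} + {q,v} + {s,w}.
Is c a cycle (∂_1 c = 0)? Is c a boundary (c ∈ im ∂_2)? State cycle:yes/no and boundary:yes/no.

n_0=9 n_1=31 n_2=38 n_3=12  [Z2]
∂1: piv[ef,eh,es,ev,ew,fj,fq,fy] rk=8  ker:fh,fs,fv,fw,hj,hq,hs,hv,hw,hy,jq,js,jv,jw,jy,qs,qv,qw,sv,sw,vw,vy,wy
∂2: piv[efh,efs,efv,efw,esv,esw,evw,fhj,fhs,fhv,fjq,fjv,fjw,fqs,fqv,fqw,fvy,fwy,hjs,hjw,hjy,hqs,hwy] rk=23  ker:fsv,fsw,fvw,hjv,hqv,hqw,hsv,jqs,jqv,jqw,jsv,jwy,qsv,svw,vwy
∂3: piv[efsv,efsw,efvw,esvw,fhjv,fhsv,fjqv,fjqw,fqsv,hjsv,jqsv] rk=11  ker:fsvw
∂1c = 0
c vs im∂2: reduces to 0 ⇒ boundary

cycle:yes boundary:yes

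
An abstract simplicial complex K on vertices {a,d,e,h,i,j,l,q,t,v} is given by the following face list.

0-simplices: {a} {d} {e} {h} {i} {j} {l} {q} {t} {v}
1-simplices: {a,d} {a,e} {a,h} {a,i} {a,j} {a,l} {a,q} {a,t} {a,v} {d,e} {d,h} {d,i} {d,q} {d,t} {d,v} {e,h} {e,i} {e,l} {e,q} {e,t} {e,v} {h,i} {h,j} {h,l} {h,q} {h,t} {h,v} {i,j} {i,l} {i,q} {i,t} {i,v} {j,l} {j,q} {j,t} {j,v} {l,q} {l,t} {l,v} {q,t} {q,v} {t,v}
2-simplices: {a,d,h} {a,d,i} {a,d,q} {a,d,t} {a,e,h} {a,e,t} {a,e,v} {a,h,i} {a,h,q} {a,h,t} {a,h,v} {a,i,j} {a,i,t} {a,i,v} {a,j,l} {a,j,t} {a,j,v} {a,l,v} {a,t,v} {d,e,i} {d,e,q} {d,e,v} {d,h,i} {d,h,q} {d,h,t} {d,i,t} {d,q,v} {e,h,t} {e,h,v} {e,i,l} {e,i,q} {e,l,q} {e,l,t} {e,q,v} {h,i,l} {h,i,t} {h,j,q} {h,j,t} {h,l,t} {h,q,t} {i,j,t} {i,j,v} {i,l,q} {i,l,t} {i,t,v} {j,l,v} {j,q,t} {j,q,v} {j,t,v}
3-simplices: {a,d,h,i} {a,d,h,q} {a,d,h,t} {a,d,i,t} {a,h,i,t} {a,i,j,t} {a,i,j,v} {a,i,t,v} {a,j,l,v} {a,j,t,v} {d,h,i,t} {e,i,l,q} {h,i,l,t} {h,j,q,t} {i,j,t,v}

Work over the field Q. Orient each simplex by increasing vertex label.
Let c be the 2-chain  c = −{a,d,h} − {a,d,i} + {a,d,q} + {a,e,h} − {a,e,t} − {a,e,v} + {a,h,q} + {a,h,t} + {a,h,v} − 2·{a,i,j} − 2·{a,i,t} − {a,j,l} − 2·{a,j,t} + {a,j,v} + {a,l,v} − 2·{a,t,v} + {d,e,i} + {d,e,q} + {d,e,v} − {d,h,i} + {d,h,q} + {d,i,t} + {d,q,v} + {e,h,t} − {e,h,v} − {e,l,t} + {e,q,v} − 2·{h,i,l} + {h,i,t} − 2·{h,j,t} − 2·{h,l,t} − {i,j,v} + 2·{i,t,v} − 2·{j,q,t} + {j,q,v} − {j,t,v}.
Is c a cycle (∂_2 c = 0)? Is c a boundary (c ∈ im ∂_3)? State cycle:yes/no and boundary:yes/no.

n_0=10 n_1=42 n_2=49 n_3=15  [Q]
∂1: piv[ad,ae,ah,ai,aj,al,aq,at,av] rk=9  ker:de,dh,di,dq,dt,dv,eh,ei,el,eq,et,ev,hi,hj,hl,hq,ht,hv,ij,il,iq,it,iv,jl,jq,jt,jv,lq,lt,lv,qt,qv,tv
∂2: piv[adh,adi,adq,adt,aeh,aet,aev,ahi,ahq,aht,ahv,aij,ait,aiv,ajl,ajt,ajv,alv,atv,dei,deq,dev,dqv,eil,eiq,elq,elt,hil,hjq,hjt,hlt,hqt] rk=32  ker:dhi,dhq,dht,dit,eht,ehv,eqv,hit,ijt,ijv,ilq,ilt,itv,jlv,jqt,jqv,jtv
∂3: piv[adhi,adhq,adht,adit,ahit,aijt,aijv,aitv,ajlv,ajtv,eilq,hilt,hjqt] rk=13  ker:dhit,ijtv
∂2c = −{a,d} − {a,e} + 3·{a,h} − 3·{a,i} + 2·{a,l} − 2·{a,q} + 2·{a,t} + 3·{d,e} − {d,h} − {d,t} − 2·{d,v} + {e,h} + {e,i} − {e,l} + 2·{e,q} − {e,t} − 2·{h,i} − 2·{h,j} + 2·{h,q} + 5·{h,t} − 3·{i,j} − 2·{i,l} + 2·{i,t} − {i,v} − {j,l} − {j,q} − 3·{j,t} − 3·{l,t} + {l,v} − 2·{q,t} + 3·{q,v} − {t,v}

cycle:no boundary:no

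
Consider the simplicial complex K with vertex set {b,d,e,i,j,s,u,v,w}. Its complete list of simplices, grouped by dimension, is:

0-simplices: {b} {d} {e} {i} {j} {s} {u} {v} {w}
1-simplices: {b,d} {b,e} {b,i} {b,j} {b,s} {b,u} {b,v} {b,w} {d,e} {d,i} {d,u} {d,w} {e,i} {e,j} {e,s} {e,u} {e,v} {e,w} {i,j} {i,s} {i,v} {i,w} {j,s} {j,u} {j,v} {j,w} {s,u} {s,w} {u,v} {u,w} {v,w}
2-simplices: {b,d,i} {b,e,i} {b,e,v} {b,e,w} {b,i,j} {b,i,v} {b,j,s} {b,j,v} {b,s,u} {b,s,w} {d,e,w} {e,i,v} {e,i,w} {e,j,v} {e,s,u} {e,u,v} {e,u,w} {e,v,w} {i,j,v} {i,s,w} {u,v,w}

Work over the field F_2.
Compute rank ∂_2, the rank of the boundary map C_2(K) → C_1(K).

n_0=9 n_1=31 n_2=21  [Z2]
∂1: piv[bd,be,bi,bj,bs,bu,bv,bw] rk=8  ker:de,di,du,dw,ei,ej,es,eu,ev,ew,ij,is,iv,iw,js,ju,jv,jw,su,sw,uv,uw,vw
∂2: piv[bdi,bei,bev,bew,bij,biv,bjs,bjv,bsu,bsw,dew,eiw,ejv,esu,euv,euw,evw,isw] rk=18  ker:eiv,ijv,uvw
rk∂_2=18

rank∂_2=18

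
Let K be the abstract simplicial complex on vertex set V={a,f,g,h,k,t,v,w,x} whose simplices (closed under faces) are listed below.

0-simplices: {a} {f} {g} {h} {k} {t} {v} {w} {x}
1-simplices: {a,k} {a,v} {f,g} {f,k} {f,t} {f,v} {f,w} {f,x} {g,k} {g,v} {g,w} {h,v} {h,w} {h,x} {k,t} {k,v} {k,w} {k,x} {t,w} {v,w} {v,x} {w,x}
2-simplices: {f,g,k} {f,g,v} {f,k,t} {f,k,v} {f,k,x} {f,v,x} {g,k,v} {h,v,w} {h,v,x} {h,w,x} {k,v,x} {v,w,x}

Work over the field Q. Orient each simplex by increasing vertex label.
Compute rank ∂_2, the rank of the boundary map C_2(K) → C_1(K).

n_0=9 n_1=22 n_2=12  [Q]
∂1: piv[ak,av,fg,fk,ft,fw,fx,hv] rk=8  ker:fv,gk,gv,gw,hw,hx,kt,kv,kw,kx,tw,vw,vx,wx
∂2: piv[fgk,fgv,fkt,fkv,fkx,fvx,hvw,hvx,hwx] rk=9  ker:gkv,kvx,vwx
rk∂_2=9

rank∂_2=9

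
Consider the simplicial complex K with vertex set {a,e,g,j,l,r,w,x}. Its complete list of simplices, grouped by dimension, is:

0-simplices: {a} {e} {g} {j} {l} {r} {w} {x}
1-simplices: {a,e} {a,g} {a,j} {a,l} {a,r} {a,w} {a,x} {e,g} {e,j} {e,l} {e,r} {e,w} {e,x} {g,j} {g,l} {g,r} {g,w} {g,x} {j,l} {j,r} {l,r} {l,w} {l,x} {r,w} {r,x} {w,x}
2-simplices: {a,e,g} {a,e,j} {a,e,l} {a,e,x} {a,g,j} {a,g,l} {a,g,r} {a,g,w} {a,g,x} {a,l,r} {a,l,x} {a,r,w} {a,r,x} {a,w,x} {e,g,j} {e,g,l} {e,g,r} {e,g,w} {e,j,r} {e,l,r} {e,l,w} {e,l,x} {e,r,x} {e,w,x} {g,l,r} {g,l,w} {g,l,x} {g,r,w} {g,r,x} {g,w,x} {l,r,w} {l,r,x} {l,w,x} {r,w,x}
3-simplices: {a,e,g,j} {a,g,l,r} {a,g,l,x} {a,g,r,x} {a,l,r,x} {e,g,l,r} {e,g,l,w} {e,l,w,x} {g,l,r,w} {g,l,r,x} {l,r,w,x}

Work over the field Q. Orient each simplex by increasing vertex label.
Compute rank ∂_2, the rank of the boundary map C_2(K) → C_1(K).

n_0=8 n_1=26 n_2=34 n_3=11  [Q]
∂1: piv[ae,ag,aj,al,ar,aw,ax] rk=7  ker:eg,ej,el,er,ew,ex,gj,gl,gr,gw,gx,jl,jr,lr,lw,lx,rw,rx,wx
∂2: piv[aeg,aej,ael,aex,agj,agl,agr,agw,agx,alr,alx,arw,arx,awx,egr,egw,ejr,elw] rk=18  ker:egj,egl,elr,elx,erx,ewx,glr,glw,glx,grw,grx,gwx,lrw,lrx,lwx,rwx
∂3: piv[aegj,aglr,aglx,agrx,alrx,eglr,eglw,elwx,glrw,lrwx] rk=10  ker:glrx
rk∂_2=18

rank∂_2=18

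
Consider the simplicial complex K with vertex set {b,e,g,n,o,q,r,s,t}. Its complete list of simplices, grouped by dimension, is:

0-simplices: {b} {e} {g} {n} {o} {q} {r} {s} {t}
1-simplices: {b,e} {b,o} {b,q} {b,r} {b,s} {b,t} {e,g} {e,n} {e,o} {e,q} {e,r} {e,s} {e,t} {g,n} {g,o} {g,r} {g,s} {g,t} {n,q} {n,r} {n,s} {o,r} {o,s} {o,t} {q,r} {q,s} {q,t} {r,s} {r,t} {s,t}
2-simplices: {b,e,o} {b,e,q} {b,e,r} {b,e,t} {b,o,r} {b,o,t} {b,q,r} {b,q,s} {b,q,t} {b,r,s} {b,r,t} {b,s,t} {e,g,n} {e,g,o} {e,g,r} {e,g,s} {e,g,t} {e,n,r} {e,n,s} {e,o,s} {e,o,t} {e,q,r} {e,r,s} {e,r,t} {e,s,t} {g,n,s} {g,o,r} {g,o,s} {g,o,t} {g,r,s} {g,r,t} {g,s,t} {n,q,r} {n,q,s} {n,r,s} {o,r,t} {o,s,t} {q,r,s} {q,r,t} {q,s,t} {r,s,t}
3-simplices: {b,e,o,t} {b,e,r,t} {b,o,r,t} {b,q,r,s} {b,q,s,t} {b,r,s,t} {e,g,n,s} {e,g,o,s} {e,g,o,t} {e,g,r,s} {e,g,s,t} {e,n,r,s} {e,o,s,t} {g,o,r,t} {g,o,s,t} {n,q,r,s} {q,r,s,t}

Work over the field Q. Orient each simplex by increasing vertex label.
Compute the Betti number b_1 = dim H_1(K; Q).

n_0=9 n_1=30 n_2=41 n_3=17  [Q]
∂1: piv[be,bo,bq,br,bs,bt,eg,en] rk=8  ker:eo,eq,er,es,et,gn,go,gr,gs,gt,nq,nr,ns,or,os,ot,qr,qs,qt,rs,rt,st
∂2: piv[beo,beq,ber,bet,bor,bot,bqr,bqs,bqt,brs,brt,bst,egn,ego,egr,egs,egt,enr,ens,eos,ers,nqr] rk=22  ker:eot,eqr,ert,est,gns,gor,gos,got,grs,grt,gst,nqs,nrs,ort,ost,qrs,qrt,qst,rst
∂3: piv[beot,bert,bort,bqrs,bqst,brst,egns,egos,egot,egrs,egst,enrs,eost,gort,nqrs,qrst] rk=16  ker:gost
b_1=(30−8)−22=0

b_1=0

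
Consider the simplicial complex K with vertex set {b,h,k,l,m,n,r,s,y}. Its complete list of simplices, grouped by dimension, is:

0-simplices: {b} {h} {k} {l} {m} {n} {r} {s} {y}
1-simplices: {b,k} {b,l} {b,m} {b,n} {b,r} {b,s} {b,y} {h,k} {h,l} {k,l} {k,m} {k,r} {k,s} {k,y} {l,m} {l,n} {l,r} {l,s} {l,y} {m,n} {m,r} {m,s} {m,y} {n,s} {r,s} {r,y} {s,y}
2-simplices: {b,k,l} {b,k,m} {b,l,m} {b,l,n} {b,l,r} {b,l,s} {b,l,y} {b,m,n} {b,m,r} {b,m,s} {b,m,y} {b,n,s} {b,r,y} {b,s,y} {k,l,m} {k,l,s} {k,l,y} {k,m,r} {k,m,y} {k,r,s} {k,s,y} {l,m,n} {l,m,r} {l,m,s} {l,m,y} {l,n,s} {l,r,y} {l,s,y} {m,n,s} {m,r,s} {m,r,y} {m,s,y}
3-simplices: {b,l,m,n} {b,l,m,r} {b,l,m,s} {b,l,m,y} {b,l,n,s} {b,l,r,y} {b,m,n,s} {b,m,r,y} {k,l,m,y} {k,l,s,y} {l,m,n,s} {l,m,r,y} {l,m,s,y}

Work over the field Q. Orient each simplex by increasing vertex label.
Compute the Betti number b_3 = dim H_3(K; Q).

n_0=9 n_1=27 n_2=32 n_3=13  [Q]
∂1: piv[bk,bl,bm,bn,br,bs,by,hk] rk=8  ker:hl,kl,km,kr,ks,ky,lm,ln,lr,ls,ly,mn,mr,ms,my,ns,rs,ry,sy
∂2: piv[bkl,bkm,blm,bln,blr,bls,bly,bmn,bmr,bms,bmy,bns,bry,bsy,kls,kly,kmr,krs] rk=18  ker:klm,kmy,ksy,lmn,lmr,lms,lmy,lns,lry,lsy,mns,mrs,mry,msy
∂3: piv[blmn,blmr,blms,blmy,blns,blry,bmns,bmry,klmy,klsy,lmsy] rk=11  ker:lmns,lmry
b_3=(13−11)−0=2

b_3=2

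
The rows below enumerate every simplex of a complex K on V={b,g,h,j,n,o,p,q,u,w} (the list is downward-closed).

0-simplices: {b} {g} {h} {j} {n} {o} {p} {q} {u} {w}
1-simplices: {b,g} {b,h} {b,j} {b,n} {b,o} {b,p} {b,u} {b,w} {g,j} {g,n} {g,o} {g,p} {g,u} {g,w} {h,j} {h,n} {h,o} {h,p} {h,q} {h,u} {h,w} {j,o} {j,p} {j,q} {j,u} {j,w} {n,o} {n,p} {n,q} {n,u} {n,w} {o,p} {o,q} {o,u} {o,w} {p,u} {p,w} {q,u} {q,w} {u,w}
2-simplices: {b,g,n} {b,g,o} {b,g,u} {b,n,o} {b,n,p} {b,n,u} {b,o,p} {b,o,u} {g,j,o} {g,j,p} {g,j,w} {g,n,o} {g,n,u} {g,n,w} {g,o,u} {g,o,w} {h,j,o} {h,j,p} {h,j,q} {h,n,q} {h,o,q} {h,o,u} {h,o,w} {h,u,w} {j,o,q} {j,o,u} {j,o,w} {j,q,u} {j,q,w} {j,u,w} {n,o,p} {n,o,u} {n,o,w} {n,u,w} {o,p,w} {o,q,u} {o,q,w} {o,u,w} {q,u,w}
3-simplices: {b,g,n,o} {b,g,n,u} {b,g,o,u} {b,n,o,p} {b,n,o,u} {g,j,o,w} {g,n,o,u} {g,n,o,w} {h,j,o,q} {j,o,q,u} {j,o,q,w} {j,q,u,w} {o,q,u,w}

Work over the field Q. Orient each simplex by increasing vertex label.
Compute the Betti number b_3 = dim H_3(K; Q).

b_3=1

n_0=10 n_1=40 n_2=39 n_3=13  [Q]
∂1: piv[bg,bh,bj,bn,bo,bp,bu,bw,hq] rk=9  ker:gj,gn,go,gp,gu,gw,hj,hn,ho,hp,hu,hw,jo,jp,jq,ju,jw,no,np,nq,nu,nw,op,oq,ou,ow,pu,pw,qu,qw,uw
∂2: piv[bgn,bgo,bgu,bno,bnp,bnu,bop,bou,gjo,gjp,gjw,gnw,gow,hjo,hjp,hjq,hnq,hoq,hou,how,huw,jou,jqu,jqw,opw] rk=25  ker:gno,gnu,gou,joq,jow,juw,nop,nou,now,nuw,oqu,oqw,ouw,quw
∂3: piv[bgno,bgnu,bgou,bnop,bnou,gjow,gnow,hjoq,joqu,joqw,jquw,oquw] rk=12  ker:gnou
b_3=(13−12)−0=1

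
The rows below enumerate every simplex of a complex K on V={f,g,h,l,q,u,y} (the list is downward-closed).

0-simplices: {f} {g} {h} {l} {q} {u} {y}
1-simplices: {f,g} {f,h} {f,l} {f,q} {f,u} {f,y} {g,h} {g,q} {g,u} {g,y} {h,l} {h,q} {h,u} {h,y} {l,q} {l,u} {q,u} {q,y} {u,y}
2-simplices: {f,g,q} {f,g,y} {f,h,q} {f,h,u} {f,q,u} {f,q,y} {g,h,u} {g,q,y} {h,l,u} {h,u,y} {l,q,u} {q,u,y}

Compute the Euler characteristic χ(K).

χ(K)=0

n_0=7 n_1=19 n_2=12
χ=+7−19+12=0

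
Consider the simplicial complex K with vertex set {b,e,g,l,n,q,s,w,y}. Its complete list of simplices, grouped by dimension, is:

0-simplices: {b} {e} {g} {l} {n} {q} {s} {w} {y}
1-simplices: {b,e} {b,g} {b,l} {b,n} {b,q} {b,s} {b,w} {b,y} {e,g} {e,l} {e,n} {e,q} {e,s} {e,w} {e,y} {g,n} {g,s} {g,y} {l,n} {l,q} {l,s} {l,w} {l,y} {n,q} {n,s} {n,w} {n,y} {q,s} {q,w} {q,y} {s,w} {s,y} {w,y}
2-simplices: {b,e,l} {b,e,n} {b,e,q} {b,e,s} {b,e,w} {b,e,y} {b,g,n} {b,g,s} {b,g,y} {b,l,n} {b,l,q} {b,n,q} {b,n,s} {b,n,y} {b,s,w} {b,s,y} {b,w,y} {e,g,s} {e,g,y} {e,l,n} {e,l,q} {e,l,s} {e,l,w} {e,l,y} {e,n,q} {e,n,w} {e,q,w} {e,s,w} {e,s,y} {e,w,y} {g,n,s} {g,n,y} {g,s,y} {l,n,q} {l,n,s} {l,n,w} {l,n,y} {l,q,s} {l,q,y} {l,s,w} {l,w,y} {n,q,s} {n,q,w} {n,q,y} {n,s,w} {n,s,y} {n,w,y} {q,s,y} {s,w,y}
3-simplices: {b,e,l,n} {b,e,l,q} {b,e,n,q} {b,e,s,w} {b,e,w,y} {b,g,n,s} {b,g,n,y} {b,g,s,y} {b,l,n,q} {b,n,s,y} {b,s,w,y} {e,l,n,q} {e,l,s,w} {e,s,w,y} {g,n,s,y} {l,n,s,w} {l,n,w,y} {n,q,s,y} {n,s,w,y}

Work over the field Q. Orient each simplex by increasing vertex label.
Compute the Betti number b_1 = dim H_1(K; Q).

b_1=0

n_0=9 n_1=33 n_2=49 n_3=19  [Q]
∂1: piv[be,bg,bl,bn,bq,bs,bw,by] rk=8  ker:eg,el,en,eq,es,ew,ey,gn,gs,gy,ln,lq,ls,lw,ly,nq,ns,nw,ny,qs,qw,qy,sw,sy,wy
∂2: piv[bel,ben,beq,bes,bew,bey,bgn,bgs,bgy,bln,blq,bnq,bns,bny,bsw,bsy,bwy,egs,els,elw,ely,enw,eqw,lqs,lqy] rk=25  ker:egy,eln,elq,enq,esw,esy,ewy,gns,gny,gsy,lnq,lns,lnw,lny,lsw,lwy,nqs,nqw,nqy,nsw,nsy,nwy,qsy,swy
∂3: piv[beln,belq,benq,besw,bewy,bgns,bgny,bgsy,blnq,bnsy,bswy,elsw,eswy,lnsw,lnwy,nqsy,nswy] rk=17  ker:elnq,gnsy
b_1=(33−8)−25=0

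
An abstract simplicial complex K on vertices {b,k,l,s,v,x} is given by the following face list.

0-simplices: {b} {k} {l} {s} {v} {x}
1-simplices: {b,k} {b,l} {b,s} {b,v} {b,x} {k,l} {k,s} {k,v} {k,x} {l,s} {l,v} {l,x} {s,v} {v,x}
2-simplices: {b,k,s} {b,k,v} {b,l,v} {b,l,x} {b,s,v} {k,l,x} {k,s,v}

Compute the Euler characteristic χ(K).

χ(K)=-1

n_0=6 n_1=14 n_2=7
χ=+6−14+7=-1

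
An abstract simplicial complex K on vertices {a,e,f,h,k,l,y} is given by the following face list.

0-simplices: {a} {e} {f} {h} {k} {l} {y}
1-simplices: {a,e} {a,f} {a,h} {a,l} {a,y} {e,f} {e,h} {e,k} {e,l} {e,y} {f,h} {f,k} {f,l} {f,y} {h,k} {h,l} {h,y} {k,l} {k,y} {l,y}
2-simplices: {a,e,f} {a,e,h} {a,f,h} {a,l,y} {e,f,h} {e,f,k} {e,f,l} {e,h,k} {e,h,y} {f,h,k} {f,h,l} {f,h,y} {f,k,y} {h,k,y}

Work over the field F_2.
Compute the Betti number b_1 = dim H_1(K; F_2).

b_1=3

n_0=7 n_1=20 n_2=14  [Z2]
∂1: piv[ae,af,ah,al,ay,ek] rk=6  ker:ef,eh,el,ey,fh,fk,fl,fy,hk,hl,hy,kl,ky,ly
∂2: piv[aef,aeh,afh,aly,efk,efl,ehk,ehy,fhl,fhy,fky] rk=11  ker:efh,fhk,hky
b_1=(20−6)−11=3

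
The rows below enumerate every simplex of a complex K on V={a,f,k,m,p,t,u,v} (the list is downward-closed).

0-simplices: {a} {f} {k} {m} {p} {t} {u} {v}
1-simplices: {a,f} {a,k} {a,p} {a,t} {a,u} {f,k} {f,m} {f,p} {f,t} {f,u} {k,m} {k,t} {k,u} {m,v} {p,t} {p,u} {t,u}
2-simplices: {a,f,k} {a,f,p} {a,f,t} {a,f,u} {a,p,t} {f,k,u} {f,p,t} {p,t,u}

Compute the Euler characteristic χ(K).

χ(K)=-1

n_0=8 n_1=17 n_2=8
χ=+8−17+8=-1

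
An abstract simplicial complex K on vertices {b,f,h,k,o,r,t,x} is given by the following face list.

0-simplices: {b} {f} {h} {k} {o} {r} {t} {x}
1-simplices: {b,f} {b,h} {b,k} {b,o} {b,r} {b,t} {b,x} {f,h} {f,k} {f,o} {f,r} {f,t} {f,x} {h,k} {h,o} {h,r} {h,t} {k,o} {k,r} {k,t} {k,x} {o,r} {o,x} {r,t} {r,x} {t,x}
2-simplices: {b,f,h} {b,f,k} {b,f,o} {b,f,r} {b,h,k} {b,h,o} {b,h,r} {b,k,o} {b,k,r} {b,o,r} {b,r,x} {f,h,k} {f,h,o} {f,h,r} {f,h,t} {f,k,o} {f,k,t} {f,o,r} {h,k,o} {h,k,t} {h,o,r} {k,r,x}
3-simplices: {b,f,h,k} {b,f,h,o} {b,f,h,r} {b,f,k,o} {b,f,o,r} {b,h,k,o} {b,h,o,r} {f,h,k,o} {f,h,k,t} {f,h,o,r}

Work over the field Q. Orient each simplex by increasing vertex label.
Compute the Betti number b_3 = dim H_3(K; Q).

b_3=2

n_0=8 n_1=26 n_2=22 n_3=10  [Q]
∂1: piv[bf,bh,bk,bo,br,bt,bx] rk=7  ker:fh,fk,fo,fr,ft,fx,hk,ho,hr,ht,ko,kr,kt,kx,or,ox,rt,rx,tx
∂2: piv[bfh,bfk,bfo,bfr,bhk,bho,bhr,bko,bkr,bor,brx,fht,fkt,krx] rk=14  ker:fhk,fho,fhr,fko,for,hko,hkt,hor
∂3: piv[bfhk,bfho,bfhr,bfko,bfor,bhko,bhor,fhkt] rk=8  ker:fhko,fhor
b_3=(10−8)−0=2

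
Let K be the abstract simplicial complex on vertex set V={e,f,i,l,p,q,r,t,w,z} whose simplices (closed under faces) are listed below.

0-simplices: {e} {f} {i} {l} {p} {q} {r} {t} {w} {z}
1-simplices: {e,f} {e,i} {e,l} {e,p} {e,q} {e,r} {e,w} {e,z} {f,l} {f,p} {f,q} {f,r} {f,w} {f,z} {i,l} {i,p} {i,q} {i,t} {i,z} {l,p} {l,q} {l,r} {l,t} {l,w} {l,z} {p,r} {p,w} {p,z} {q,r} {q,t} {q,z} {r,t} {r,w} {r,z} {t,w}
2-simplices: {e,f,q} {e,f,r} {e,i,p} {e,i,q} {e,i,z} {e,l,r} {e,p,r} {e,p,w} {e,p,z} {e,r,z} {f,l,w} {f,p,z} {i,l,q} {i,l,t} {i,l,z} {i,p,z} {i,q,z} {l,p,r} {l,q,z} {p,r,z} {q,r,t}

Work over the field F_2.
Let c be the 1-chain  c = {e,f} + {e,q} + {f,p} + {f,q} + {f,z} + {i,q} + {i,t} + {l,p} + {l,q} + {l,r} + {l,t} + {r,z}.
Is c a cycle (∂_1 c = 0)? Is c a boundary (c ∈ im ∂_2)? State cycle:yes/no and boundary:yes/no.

n_0=10 n_1=35 n_2=21  [Z2]
∂1: piv[ef,ei,el,ep,eq,er,ew,ez,it] rk=9  ker:fl,fp,fq,fr,fw,fz,il,ip,iq,iz,lp,lq,lr,lt,lw,lz,pr,pw,pz,qr,qt,qz,rt,rw,rz,tw
∂2: piv[efq,efr,eip,eiq,eiz,elr,epr,epw,epz,erz,flw,fpz,ilq,ilt,ilz,iqz,lpr,qrt] rk=18  ker:ipz,lqz,prz
∂1c = 0
c vs im∂2: reduces to 0 ⇒ boundary

cycle:yes boundary:yes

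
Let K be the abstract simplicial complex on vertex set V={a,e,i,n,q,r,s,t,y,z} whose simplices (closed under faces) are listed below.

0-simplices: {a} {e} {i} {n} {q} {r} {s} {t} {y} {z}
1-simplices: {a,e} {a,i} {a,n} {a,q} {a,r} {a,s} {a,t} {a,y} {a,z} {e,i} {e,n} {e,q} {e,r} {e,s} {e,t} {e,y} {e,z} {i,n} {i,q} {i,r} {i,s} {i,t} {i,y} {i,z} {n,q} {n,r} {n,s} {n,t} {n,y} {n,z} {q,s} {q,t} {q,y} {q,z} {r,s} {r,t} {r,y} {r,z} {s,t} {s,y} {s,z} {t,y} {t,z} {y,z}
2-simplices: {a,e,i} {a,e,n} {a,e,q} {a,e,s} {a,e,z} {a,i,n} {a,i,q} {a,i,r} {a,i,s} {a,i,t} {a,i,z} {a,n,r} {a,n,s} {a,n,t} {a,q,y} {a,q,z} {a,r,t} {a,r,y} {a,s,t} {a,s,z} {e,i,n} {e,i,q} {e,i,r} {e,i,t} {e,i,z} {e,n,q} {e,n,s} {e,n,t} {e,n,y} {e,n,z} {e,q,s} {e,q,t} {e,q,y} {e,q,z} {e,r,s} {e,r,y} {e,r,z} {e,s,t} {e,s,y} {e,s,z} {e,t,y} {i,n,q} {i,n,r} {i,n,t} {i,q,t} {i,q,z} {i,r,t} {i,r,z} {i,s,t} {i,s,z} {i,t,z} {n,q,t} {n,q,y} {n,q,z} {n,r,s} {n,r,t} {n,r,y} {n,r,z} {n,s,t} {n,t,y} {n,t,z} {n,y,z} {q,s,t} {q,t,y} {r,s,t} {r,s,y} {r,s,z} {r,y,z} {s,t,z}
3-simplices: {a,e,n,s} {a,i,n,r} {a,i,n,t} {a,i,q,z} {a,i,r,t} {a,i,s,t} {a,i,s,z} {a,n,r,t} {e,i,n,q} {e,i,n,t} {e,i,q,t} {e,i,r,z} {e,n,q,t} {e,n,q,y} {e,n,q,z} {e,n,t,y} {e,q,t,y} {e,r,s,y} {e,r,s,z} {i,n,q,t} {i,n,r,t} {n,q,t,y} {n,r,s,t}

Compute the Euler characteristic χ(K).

n_0=10 n_1=44 n_2=69 n_3=23
χ=+10−44+69−23=12

χ(K)=12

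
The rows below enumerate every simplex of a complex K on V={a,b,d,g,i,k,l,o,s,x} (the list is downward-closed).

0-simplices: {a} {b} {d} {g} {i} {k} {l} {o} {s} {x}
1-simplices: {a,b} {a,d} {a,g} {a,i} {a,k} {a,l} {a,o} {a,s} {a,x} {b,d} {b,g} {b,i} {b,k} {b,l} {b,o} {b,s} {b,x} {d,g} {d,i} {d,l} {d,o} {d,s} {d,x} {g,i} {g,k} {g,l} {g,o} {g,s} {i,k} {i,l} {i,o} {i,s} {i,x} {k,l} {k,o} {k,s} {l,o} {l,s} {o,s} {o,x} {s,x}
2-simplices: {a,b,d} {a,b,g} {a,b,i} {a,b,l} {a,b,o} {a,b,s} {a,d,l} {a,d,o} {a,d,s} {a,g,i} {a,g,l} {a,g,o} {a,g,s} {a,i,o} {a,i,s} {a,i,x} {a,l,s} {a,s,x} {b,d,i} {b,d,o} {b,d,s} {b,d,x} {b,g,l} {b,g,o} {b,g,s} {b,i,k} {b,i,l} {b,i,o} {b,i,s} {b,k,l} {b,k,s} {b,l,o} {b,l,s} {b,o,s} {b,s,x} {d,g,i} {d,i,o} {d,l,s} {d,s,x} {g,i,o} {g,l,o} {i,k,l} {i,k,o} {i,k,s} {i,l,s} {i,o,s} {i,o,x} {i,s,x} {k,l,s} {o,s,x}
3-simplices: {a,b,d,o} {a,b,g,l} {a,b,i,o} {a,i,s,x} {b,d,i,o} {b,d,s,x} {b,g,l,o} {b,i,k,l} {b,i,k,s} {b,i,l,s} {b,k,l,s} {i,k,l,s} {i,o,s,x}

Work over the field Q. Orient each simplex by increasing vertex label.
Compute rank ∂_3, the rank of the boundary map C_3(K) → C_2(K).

rank∂_3=12

n_0=10 n_1=41 n_2=50 n_3=13  [Q]
∂1: piv[ab,ad,ag,ai,ak,al,ao,as,ax] rk=9  ker:bd,bg,bi,bk,bl,bo,bs,bx,dg,di,dl,do,ds,dx,gi,gk,gl,go,gs,ik,il,io,is,ix,kl,ko,ks,lo,ls,os,ox,sx
∂2: piv[abd,abg,abi,abl,abo,abs,adl,ado,ads,agi,agl,ago,ags,aio,ais,aix,als,asx,bdi,bdx,bik,bil,bkl,bks,blo,bos,bsx,dgi,iko,iox] rk=30  ker:bdo,bds,bgl,bgo,bgs,bio,bis,bls,dio,dls,dsx,gio,glo,ikl,iks,ils,ios,isx,kls,osx
∂3: piv[abdo,abgl,abio,aisx,bdio,bdsx,bglo,bikl,biks,bils,bkls,iosx] rk=12  ker:ikls
rk∂_3=12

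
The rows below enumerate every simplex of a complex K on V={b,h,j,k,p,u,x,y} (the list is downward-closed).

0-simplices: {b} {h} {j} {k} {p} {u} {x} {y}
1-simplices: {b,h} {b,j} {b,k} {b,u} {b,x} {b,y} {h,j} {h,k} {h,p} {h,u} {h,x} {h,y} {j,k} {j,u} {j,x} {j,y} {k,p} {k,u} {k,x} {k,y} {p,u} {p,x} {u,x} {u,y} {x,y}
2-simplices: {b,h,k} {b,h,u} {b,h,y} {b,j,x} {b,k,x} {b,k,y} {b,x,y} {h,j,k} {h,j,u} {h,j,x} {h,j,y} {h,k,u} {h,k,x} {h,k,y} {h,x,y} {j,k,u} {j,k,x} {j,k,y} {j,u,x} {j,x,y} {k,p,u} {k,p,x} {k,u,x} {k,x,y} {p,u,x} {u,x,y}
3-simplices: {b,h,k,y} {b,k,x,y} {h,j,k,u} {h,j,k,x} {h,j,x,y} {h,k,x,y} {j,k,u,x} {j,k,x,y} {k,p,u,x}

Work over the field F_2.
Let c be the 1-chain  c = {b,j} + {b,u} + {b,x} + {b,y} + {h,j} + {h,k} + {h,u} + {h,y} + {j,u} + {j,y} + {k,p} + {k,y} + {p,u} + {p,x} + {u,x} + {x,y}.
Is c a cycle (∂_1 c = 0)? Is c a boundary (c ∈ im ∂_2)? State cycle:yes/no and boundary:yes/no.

n_0=8 n_1=25 n_2=26 n_3=9  [Z2]
∂1: piv[bh,bj,bk,bu,bx,by,hp] rk=7  ker:hj,hk,hu,hx,hy,jk,ju,jx,jy,kp,ku,kx,ky,pu,px,ux,uy,xy
∂2: piv[bhk,bhu,bhy,bjx,bkx,bky,bxy,hjk,hju,hjx,hjy,hku,hkx,jux,kpu,kpx,uxy] rk=17  ker:hky,hxy,jku,jkx,jky,jxy,kux,kxy,pux
∂3: piv[bhky,bkxy,hjku,hjkx,hjxy,hkxy,jkux,jkxy,kpux] rk=9
∂1c = {k} + {p} + {u} + {y}

cycle:no boundary:no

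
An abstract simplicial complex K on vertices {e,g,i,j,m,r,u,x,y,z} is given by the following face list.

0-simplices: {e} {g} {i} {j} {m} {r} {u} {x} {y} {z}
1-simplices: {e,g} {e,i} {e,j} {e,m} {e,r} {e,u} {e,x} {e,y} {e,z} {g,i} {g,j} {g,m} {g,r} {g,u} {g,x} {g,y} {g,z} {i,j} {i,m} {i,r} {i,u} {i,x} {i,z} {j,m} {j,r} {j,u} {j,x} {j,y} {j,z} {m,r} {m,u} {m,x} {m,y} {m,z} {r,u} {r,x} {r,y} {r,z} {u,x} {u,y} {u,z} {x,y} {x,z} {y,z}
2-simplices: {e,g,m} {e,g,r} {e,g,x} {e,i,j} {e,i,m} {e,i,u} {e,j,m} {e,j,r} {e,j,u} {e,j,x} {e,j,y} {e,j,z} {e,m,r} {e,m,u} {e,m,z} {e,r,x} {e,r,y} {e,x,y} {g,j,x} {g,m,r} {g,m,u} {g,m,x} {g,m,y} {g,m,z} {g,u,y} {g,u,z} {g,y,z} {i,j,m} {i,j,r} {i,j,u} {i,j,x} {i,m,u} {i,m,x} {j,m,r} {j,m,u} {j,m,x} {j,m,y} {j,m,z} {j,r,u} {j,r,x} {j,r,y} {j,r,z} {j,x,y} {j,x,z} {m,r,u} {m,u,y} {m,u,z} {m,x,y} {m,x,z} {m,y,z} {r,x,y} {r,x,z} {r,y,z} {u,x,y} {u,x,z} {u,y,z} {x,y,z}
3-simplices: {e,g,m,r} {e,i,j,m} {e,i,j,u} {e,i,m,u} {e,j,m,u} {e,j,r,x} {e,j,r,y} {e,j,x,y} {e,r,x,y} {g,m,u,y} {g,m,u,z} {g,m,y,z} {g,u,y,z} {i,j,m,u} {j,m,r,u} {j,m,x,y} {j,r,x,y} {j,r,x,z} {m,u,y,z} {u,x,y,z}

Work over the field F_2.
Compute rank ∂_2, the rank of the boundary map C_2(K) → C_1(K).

n_0=10 n_1=44 n_2=57 n_3=20  [Z2]
∂1: piv[eg,ei,ej,em,er,eu,ex,ey,ez] rk=9  ker:gi,gj,gm,gr,gu,gx,gy,gz,ij,im,ir,iu,ix,iz,jm,jr,ju,jx,jy,jz,mr,mu,mx,my,mz,ru,rx,ry,rz,ux,uy,uz,xy,xz,yz
∂2: piv[egm,egr,egx,eij,eim,eiu,ejm,ejr,eju,ejx,ejy,ejz,emr,emu,emz,erx,ery,exy,gjx,gmu,gmx,gmy,gmz,guy,guz,gyz,ijr,ijx,jmy,jru,jrz,jxz,uxy] rk=33  ker:gmr,ijm,iju,imu,imx,jmr,jmu,jmx,jmz,jrx,jry,jxy,mru,muy,muz,mxy,mxz,myz,rxy,rxz,ryz,uxz,uyz,xyz
∂3: piv[egmr,eijm,eiju,eimu,ejmu,ejrx,ejry,ejxy,erxy,gmuy,gmuz,gmyz,guyz,jmru,jmxy,jrxz,uxyz] rk=17  ker:ijmu,jrxy,muyz
rk∂_2=33

rank∂_2=33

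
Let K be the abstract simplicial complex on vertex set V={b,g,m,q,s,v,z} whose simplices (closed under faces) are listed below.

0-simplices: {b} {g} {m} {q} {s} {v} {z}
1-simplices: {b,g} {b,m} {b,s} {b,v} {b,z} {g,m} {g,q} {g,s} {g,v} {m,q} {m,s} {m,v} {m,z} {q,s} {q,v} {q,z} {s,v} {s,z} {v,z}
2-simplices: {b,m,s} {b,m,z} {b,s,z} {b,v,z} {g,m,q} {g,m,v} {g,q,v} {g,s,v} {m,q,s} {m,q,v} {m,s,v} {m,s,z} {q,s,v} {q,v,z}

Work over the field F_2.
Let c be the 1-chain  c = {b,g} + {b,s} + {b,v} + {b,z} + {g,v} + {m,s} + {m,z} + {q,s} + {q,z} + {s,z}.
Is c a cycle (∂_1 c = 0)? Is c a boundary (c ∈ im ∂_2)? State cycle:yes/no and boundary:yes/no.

n_0=7 n_1=19 n_2=14  [Z2]
∂1: piv[bg,bm,bs,bv,bz,gq] rk=6  ker:gm,gs,gv,mq,ms,mv,mz,qs,qv,qz,sv,sz,vz
∂2: piv[bms,bmz,bsz,bvz,gmq,gmv,gqv,gsv,mqs,msv,qvz] rk=11  ker:mqv,msz,qsv
∂1c = 0
c vs im∂2: residual ≠ 0 ⇒ not boundary

cycle:yes boundary:no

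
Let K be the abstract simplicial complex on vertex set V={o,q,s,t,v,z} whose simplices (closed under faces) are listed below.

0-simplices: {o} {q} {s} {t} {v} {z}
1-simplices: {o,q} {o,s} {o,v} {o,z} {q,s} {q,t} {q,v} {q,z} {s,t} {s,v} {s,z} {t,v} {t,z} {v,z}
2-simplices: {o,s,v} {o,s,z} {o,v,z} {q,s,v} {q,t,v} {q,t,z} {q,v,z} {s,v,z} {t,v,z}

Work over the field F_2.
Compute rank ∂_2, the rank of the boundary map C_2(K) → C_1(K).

rank∂_2=7

n_0=6 n_1=14 n_2=9  [Z2]
∂1: piv[oq,os,ov,oz,qt] rk=5  ker:qs,qv,qz,st,sv,sz,tv,tz,vz
∂2: piv[osv,osz,ovz,qsv,qtv,qtz,qvz] rk=7  ker:svz,tvz
rk∂_2=7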